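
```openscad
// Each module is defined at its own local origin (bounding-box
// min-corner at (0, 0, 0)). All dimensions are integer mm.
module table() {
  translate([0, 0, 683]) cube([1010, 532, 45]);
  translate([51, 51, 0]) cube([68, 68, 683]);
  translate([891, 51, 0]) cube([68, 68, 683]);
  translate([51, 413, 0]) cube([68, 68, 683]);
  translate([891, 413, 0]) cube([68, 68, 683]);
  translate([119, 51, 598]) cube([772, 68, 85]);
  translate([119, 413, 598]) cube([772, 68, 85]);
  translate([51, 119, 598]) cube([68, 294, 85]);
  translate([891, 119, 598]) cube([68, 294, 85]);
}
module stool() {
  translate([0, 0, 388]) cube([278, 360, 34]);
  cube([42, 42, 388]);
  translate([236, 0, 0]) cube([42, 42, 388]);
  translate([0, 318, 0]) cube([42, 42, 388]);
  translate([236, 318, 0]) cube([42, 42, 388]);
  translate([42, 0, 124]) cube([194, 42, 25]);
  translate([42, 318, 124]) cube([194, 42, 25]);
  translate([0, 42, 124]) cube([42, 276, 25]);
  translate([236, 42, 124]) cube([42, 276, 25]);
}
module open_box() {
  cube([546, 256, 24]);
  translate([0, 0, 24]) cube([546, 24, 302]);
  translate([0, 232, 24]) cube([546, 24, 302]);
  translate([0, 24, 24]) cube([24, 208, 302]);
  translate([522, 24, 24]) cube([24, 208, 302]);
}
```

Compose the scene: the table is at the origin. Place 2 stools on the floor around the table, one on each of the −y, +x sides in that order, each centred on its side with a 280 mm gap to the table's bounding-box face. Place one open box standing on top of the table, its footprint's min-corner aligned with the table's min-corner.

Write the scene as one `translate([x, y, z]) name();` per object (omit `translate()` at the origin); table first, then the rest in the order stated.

table();
translate([366, -640, 0]) stool();
translate([1290, 86, 0]) stool();
translate([0, 0, 728]) open_box();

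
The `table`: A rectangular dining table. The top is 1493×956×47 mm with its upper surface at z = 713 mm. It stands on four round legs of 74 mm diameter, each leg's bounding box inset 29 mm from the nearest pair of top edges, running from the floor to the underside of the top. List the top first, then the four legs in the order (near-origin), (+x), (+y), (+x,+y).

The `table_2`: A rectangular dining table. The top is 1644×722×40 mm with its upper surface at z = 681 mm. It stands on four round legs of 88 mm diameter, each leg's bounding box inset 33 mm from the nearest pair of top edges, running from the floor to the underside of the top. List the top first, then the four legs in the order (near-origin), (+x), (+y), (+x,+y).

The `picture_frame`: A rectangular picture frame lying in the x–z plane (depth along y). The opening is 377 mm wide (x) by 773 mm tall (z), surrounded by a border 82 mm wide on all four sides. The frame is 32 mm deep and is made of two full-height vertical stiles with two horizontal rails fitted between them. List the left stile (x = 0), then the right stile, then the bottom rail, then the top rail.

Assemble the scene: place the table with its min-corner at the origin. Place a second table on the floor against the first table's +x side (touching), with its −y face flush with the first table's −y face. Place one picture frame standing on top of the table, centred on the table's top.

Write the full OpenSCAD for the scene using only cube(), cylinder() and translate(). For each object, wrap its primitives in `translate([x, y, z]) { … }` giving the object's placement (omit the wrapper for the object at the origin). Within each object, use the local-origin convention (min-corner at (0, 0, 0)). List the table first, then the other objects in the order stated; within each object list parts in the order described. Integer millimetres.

translate([0, 0, 666]) cube([1493, 956, 47]);
translate([66, 66, 0]) cylinder(h = 666, r = 37);
translate([1427, 66, 0]) cylinder(h = 666, r = 37);
translate([66, 890, 0]) cylinder(h = 666, r = 37);
translate([1427, 890, 0]) cylinder(h = 666, r = 37);
translate([1493, 0, 0]) {
  translate([0, 0, 641]) cube([1644, 722, 40]);
  translate([77, 77, 0]) cylinder(h = 641, r = 44);
  translate([1567, 77, 0]) cylinder(h = 641, r = 44);
  translate([77, 645, 0]) cylinder(h = 641, r = 44);
  translate([1567, 645, 0]) cylinder(h = 641, r = 44);
}
translate([476, 462, 713]) {
  cube([82, 32, 937]);
  translate([459, 0, 0]) cube([82, 32, 937]);
  translate([82, 0, 0]) cube([377, 32, 82]);
  translate([82, 0, 855]) cube([377, 32, 82]);
}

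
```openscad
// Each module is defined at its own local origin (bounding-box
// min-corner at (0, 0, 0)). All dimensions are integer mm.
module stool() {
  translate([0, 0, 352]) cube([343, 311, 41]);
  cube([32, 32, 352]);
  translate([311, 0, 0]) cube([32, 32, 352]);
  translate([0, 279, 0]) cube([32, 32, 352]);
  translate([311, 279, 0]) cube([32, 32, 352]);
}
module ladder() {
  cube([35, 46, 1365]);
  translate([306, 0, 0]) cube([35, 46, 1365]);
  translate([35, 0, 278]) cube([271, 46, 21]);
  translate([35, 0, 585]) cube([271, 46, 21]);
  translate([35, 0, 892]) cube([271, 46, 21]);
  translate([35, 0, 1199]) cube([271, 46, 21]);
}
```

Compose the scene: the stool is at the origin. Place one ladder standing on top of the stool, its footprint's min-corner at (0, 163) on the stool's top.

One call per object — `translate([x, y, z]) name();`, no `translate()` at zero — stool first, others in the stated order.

stool();
translate([0, 163, 393]) ladder();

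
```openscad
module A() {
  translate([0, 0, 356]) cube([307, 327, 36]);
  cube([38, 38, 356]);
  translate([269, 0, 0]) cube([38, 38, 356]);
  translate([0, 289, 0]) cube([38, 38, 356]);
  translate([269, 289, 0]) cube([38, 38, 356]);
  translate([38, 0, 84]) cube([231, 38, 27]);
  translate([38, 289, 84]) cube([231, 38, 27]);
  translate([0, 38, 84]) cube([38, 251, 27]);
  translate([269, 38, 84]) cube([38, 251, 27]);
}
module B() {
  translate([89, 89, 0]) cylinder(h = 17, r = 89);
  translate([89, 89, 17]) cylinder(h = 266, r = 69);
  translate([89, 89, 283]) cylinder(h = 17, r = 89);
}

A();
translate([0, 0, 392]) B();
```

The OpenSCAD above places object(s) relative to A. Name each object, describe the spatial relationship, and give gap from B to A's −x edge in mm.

A is a stool. B is a spool. The spool is on top of the stool. The gap from the spool to the stool's −x edge is 0 mm.

The spool's min-x is at 0; the stool's min-x is 0; gap = 0 mm.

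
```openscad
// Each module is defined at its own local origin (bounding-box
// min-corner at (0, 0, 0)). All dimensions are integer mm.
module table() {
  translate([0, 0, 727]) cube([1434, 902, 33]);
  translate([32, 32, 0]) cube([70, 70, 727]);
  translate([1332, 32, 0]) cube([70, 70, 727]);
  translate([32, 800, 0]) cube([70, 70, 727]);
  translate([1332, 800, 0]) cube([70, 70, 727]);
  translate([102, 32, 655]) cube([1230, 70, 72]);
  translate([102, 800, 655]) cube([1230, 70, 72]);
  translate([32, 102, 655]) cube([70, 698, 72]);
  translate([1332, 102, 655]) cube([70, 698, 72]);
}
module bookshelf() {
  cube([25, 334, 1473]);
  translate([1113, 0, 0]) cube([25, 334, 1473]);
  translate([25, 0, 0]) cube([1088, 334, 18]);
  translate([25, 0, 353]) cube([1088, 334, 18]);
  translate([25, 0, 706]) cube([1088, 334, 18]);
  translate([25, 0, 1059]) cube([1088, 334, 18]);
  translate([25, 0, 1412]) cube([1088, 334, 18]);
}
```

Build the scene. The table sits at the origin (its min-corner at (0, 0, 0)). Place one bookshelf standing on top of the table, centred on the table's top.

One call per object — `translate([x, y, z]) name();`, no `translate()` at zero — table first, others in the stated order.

table();
translate([148, 284, 760]) bookshelf();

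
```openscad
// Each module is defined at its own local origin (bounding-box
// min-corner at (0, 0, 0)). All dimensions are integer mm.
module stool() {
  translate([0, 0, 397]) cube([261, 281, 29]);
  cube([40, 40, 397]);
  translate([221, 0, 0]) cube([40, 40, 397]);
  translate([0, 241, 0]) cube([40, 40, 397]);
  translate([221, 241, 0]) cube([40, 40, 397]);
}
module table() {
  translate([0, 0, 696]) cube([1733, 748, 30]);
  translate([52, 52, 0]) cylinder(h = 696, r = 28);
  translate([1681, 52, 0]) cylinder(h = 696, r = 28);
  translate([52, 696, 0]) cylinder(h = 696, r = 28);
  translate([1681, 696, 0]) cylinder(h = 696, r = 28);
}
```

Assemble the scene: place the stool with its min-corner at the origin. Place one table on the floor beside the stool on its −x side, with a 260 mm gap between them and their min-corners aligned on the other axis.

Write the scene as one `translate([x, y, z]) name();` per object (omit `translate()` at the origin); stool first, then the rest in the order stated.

stool();
translate([-1993, 0, 0]) table();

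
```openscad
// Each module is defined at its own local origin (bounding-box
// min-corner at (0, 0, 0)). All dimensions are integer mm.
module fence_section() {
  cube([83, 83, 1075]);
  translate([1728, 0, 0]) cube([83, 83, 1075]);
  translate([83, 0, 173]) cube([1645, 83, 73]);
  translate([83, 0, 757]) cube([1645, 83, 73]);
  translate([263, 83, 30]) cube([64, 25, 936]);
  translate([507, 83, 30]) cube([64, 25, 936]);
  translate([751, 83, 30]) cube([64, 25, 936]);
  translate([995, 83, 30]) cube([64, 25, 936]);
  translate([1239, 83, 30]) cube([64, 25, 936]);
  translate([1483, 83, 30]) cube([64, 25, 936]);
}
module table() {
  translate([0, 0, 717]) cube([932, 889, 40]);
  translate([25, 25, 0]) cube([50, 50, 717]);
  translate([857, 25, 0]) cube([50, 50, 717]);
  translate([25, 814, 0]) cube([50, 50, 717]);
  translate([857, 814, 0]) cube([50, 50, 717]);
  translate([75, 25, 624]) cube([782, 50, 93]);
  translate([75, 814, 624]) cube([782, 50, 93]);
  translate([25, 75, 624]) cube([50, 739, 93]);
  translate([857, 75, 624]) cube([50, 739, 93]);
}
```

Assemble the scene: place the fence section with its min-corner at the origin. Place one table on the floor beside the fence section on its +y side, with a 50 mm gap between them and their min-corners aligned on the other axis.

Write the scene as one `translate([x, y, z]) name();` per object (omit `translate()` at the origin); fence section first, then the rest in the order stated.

fence_section();
translate([0, 158, 0]) table();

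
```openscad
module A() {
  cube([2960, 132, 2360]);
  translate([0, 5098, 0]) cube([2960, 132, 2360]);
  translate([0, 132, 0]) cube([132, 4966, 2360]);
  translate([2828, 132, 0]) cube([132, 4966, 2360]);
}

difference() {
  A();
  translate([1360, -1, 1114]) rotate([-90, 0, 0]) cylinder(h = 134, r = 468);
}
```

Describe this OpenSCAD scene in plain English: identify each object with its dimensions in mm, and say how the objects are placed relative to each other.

A is the wall frame of a small rectangular building: four walls, each 2360 mm tall and 132 mm thick, enclosing a footprint 2960 mm (x) by 5230 mm (y) outside-to-outside, with no floor or roof. The front and back walls (the −y and +y sides) span the full width; the two side walls fit between them.

The house frame has a circular hole of radius 468 mm through its front wall, centred at (x = 1360, z = 1114).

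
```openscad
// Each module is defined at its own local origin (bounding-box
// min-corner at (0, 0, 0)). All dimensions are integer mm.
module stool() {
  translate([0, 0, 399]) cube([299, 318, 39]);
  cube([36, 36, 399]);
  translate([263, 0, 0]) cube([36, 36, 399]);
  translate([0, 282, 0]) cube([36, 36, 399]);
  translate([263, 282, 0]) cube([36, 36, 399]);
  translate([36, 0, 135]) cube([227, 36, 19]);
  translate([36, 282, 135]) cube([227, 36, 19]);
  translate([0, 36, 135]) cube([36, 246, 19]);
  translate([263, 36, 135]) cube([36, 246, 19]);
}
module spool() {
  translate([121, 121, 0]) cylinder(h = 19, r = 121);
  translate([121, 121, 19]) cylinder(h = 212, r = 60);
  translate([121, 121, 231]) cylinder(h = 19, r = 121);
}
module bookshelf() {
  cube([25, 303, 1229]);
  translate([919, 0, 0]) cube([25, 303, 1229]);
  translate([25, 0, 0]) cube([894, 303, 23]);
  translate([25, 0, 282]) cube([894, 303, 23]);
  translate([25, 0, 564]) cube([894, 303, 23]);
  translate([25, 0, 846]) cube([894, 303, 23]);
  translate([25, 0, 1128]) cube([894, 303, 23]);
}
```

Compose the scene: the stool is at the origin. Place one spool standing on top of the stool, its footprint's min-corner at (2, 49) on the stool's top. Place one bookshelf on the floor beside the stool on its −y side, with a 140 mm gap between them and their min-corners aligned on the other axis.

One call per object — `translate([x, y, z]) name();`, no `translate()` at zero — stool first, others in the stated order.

stool();
translate([2, 49, 438]) spool();
translate([0, -443, 0]) bookshelf();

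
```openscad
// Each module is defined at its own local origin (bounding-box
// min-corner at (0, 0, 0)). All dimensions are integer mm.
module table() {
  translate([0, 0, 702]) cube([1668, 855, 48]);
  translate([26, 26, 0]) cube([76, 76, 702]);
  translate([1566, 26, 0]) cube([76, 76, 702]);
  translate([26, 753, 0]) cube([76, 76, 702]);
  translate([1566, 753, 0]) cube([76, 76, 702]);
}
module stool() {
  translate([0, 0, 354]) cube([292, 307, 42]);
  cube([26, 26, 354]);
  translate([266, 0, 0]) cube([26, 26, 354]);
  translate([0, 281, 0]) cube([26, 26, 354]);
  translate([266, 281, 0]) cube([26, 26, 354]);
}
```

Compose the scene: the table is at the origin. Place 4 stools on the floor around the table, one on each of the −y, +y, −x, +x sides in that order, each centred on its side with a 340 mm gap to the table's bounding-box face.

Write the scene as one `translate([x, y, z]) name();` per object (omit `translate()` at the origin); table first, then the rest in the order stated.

table();
translate([688, -647, 0]) stool();
translate([688, 1195, 0]) stool();
translate([-632, 274, 0]) stool();
translate([2008, 274, 0]) stool();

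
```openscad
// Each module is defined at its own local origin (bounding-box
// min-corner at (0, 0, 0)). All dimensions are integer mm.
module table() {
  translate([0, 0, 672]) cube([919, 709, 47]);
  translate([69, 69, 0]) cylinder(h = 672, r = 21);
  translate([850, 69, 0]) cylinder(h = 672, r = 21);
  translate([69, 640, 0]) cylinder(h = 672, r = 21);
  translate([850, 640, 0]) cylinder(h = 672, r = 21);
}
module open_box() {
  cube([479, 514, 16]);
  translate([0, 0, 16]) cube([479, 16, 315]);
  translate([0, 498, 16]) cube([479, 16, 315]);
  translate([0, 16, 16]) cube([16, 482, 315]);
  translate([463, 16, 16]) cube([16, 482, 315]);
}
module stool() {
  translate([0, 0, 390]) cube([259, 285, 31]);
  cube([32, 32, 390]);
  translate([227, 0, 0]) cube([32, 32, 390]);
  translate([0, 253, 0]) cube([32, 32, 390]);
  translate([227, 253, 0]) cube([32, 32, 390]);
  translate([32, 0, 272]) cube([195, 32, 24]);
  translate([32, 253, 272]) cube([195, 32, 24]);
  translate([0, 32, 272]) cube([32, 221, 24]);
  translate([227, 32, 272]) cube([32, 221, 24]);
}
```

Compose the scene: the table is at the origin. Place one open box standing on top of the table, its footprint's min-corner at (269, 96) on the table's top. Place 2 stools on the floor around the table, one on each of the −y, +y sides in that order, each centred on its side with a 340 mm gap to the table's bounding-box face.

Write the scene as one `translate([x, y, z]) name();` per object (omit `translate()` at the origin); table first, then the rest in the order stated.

table();
translate([269, 96, 719]) open_box();
translate([330, -625, 0]) stool();
translate([330, 1049, 0]) stool();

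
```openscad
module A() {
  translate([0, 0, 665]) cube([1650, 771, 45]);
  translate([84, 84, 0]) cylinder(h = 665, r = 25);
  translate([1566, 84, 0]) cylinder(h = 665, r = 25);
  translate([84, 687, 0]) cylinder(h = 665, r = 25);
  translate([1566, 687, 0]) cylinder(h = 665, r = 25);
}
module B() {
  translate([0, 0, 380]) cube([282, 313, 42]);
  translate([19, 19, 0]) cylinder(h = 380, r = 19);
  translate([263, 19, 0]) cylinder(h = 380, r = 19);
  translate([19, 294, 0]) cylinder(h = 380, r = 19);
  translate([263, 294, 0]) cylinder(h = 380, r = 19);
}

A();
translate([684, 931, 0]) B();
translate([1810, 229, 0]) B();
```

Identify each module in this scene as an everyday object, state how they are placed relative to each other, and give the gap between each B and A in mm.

A is a table. B is a stool. Two stools sit around the table at the +y, +x sides. The gap between each stool and the table is 160 mm.

Each stool's nearest face is 160 mm from the table's bounding box.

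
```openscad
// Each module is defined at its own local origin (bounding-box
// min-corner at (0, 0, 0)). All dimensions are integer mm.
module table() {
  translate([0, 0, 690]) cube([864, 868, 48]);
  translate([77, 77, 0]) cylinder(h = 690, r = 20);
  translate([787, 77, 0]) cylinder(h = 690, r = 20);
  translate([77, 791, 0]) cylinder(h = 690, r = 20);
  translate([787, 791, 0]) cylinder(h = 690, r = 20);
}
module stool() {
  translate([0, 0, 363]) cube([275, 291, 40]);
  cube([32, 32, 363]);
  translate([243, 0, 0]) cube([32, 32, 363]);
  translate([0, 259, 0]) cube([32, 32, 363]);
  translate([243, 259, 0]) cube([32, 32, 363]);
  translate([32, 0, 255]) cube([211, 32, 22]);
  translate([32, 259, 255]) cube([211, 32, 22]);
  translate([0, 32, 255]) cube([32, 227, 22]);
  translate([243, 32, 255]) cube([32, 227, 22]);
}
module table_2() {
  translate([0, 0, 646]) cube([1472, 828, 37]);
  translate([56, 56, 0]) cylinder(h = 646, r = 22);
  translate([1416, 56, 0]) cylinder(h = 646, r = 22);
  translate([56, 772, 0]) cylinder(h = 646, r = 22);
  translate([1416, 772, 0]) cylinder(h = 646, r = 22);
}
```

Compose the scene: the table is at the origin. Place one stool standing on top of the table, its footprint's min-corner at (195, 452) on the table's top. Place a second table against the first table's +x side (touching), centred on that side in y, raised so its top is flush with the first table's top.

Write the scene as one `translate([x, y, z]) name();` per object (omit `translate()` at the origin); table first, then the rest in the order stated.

table();
translate([195, 452, 738]) stool();
translate([864, 20, 55]) table_2();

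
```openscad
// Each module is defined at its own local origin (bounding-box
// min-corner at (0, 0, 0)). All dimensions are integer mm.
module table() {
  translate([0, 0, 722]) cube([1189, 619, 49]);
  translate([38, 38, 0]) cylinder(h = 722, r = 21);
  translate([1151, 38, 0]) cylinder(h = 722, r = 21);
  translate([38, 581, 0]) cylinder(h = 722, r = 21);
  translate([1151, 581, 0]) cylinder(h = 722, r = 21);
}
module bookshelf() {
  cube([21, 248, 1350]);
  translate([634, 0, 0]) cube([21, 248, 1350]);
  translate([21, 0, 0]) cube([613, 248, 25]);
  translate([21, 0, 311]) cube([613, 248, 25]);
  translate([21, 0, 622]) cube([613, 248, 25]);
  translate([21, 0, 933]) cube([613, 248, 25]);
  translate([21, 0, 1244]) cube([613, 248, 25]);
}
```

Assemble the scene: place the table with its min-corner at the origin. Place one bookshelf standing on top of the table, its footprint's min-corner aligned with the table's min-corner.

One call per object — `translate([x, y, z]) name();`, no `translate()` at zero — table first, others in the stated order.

table();
translate([0, 0, 771]) bookshelf();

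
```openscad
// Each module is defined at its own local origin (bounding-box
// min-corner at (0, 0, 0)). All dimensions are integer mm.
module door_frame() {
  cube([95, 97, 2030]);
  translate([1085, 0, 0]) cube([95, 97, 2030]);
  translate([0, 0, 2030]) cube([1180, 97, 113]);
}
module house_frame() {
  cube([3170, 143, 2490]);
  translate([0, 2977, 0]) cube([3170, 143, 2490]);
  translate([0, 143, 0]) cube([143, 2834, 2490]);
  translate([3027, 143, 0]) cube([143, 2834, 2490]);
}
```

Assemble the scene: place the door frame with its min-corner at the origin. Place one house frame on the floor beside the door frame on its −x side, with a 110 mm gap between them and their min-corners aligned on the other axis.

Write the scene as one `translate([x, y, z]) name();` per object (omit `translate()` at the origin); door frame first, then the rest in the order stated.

door_frame();
translate([-3280, 0, 0]) house_frame();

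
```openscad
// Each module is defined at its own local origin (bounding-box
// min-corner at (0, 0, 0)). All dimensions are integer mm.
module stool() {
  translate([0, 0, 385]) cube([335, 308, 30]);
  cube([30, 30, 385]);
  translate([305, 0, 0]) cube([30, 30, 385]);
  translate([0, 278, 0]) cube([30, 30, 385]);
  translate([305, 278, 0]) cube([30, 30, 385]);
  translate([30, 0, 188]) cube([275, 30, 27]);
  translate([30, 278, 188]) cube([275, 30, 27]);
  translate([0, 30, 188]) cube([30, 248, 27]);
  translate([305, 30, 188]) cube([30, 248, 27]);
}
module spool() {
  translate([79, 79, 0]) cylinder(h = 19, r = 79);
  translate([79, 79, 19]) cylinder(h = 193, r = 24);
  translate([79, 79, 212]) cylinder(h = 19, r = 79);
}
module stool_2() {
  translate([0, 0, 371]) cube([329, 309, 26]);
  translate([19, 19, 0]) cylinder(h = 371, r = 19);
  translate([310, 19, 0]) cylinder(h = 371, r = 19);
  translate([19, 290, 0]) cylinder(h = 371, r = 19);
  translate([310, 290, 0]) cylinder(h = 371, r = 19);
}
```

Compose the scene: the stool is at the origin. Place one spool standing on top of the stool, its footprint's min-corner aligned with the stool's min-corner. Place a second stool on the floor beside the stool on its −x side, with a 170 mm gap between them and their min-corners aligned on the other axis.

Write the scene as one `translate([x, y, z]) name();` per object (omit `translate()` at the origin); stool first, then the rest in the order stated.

stool();
translate([0, 0, 415]) spool();
translate([-499, 0, 0]) stool_2();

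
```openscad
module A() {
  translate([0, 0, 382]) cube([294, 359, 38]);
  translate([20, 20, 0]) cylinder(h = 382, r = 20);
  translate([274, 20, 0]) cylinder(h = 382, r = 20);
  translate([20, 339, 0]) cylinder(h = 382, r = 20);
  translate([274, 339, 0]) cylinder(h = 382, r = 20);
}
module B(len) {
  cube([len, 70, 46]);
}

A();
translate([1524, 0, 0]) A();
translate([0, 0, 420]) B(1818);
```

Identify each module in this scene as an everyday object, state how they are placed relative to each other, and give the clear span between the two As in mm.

Second stool starts at x = 1524; first ends at x = 294; clear span = 1524 − 294 = 1230 mm.

A is a stool. B is a beam. A beam spans the tops of two stools. The clear span between the two stools is 1230 mm.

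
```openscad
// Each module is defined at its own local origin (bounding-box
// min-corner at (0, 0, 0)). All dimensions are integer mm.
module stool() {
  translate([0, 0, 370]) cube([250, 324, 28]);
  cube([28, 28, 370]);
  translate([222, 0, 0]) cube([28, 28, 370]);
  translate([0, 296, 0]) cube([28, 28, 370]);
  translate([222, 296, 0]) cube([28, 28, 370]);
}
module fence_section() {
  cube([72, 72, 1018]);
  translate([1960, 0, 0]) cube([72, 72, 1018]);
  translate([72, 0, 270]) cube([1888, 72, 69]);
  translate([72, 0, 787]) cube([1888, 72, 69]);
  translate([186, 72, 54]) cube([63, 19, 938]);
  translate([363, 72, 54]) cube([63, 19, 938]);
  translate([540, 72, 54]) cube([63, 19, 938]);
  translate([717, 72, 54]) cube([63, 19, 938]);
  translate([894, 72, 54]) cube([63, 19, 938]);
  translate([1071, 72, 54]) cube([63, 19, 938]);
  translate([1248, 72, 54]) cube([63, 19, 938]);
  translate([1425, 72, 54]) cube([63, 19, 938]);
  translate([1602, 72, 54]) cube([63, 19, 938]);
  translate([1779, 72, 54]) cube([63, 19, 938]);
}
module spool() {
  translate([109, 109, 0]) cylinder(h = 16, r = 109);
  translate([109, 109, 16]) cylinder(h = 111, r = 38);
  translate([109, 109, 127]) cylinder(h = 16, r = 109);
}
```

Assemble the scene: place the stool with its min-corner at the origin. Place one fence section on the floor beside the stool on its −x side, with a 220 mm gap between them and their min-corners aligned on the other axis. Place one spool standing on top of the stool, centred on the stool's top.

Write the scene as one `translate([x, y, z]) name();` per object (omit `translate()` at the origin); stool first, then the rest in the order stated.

stool();
translate([-2252, 0, 0]) fence_section();
translate([16, 53, 398]) spool();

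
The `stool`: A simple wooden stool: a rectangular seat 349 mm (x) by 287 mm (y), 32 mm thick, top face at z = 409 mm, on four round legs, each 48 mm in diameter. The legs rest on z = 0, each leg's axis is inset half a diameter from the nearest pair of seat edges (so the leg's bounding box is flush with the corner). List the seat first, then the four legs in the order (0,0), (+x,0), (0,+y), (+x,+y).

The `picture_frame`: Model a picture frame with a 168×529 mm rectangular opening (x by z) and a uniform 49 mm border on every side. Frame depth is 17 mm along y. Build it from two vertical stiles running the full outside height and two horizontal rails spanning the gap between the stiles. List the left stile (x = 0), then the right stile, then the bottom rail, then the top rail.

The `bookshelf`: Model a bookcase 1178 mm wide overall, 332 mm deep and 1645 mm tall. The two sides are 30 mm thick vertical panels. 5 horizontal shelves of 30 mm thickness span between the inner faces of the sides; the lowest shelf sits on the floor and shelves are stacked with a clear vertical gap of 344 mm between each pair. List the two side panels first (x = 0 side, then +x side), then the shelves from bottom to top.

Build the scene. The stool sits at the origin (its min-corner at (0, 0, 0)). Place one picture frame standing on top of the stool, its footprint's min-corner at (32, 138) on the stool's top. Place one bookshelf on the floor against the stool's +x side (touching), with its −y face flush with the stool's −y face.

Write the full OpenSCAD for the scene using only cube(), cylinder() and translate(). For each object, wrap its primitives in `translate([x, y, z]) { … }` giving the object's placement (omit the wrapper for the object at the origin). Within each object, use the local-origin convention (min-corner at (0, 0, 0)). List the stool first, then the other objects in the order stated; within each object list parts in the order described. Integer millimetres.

translate([0, 0, 377]) cube([349, 287, 32]);
translate([24, 24, 0]) cylinder(h = 377, r = 24);
translate([325, 24, 0]) cylinder(h = 377, r = 24);
translate([24, 263, 0]) cylinder(h = 377, r = 24);
translate([325, 263, 0]) cylinder(h = 377, r = 24);
translate([32, 138, 409]) {
  cube([49, 17, 627]);
  translate([217, 0, 0]) cube([49, 17, 627]);
  translate([49, 0, 0]) cube([168, 17, 49]);
  translate([49, 0, 578]) cube([168, 17, 49]);
}
translate([349, 0, 0]) {
  cube([30, 332, 1645]);
  translate([1148, 0, 0]) cube([30, 332, 1645]);
  translate([30, 0, 0]) cube([1118, 332, 30]);
  translate([30, 0, 374]) cube([1118, 332, 30]);
  translate([30, 0, 748]) cube([1118, 332, 30]);
  translate([30, 0, 1122]) cube([1118, 332, 30]);
  translate([30, 0, 1496]) cube([1118, 332, 30]);
}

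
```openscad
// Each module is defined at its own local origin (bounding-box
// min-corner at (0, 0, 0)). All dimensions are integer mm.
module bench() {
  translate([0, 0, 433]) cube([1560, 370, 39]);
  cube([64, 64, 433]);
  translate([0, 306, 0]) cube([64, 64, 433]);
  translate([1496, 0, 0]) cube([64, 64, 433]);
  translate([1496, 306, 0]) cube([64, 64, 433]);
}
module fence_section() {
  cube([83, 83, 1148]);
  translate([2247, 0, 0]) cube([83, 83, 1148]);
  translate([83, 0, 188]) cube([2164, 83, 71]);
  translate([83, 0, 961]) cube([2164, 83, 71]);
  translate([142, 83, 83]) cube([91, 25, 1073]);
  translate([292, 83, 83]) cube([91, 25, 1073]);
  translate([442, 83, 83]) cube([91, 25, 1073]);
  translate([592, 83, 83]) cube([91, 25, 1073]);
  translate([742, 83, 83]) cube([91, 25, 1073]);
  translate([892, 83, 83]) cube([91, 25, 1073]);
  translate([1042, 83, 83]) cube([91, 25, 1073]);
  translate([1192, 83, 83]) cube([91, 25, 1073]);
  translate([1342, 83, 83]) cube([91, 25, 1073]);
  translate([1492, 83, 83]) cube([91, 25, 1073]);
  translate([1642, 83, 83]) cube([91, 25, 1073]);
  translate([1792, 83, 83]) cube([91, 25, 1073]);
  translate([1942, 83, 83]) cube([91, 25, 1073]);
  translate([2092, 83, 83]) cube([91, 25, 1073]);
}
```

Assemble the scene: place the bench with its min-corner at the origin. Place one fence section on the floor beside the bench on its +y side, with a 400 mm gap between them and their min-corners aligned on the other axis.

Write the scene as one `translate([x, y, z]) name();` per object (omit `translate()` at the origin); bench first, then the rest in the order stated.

bench();
translate([0, 770, 0]) fence_section();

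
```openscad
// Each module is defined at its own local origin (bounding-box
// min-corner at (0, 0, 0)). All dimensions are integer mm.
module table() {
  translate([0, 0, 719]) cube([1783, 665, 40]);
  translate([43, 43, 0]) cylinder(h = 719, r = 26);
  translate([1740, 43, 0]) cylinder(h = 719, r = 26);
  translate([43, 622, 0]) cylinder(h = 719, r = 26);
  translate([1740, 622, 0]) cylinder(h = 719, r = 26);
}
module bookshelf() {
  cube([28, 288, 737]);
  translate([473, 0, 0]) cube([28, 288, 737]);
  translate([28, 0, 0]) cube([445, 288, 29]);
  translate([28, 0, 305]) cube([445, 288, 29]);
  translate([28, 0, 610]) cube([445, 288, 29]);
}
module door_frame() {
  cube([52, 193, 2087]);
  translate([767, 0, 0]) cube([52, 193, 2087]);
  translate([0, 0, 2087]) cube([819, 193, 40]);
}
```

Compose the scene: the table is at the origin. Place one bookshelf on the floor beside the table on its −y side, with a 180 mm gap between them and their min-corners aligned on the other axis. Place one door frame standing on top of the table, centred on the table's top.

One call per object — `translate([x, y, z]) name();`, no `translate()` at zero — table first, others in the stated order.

table();
translate([0, -468, 0]) bookshelf();
translate([482, 236, 759]) door_frame();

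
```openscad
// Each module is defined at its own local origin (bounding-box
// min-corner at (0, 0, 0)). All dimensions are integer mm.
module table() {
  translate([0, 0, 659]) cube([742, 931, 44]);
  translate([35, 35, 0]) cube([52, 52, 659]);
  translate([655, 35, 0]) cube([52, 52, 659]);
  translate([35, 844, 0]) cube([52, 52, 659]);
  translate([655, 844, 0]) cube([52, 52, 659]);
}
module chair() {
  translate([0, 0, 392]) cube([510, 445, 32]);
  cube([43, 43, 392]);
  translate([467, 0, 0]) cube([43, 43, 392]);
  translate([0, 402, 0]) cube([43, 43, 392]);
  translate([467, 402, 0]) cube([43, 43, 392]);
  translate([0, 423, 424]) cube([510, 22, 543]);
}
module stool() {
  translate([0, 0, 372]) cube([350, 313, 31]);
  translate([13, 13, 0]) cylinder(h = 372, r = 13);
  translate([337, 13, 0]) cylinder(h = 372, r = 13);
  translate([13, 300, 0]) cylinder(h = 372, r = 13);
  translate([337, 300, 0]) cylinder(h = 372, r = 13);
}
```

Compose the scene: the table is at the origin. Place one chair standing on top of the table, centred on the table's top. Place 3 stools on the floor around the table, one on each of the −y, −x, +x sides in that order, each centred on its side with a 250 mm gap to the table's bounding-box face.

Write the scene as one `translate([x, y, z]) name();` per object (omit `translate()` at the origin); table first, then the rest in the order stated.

table();
translate([116, 243, 703]) chair();
translate([196, -563, 0]) stool();
translate([-600, 309, 0]) stool();
translate([992, 309, 0]) stool();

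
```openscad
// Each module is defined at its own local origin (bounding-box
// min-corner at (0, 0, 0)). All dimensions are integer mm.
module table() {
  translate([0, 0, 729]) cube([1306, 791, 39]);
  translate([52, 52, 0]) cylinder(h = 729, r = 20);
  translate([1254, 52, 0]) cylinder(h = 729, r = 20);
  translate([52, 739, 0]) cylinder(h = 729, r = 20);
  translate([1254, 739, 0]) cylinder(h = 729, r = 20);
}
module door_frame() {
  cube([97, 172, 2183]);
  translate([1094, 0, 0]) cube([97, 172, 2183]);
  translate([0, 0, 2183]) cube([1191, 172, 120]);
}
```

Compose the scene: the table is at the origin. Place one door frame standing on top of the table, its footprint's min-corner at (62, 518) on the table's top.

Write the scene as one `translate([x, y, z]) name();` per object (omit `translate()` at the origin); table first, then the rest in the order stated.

table();
translate([62, 518, 768]) door_frame();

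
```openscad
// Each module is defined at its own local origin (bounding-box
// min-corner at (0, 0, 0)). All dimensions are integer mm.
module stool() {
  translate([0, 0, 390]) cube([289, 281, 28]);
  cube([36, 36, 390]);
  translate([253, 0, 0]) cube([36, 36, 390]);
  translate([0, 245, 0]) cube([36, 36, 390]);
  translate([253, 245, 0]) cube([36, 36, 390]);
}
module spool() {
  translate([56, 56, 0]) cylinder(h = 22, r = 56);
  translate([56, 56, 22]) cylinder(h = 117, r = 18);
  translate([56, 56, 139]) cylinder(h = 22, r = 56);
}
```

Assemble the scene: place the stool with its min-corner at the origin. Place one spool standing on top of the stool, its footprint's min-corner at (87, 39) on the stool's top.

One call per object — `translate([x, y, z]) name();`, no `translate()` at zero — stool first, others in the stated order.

stool();
translate([87, 39, 418]) spool();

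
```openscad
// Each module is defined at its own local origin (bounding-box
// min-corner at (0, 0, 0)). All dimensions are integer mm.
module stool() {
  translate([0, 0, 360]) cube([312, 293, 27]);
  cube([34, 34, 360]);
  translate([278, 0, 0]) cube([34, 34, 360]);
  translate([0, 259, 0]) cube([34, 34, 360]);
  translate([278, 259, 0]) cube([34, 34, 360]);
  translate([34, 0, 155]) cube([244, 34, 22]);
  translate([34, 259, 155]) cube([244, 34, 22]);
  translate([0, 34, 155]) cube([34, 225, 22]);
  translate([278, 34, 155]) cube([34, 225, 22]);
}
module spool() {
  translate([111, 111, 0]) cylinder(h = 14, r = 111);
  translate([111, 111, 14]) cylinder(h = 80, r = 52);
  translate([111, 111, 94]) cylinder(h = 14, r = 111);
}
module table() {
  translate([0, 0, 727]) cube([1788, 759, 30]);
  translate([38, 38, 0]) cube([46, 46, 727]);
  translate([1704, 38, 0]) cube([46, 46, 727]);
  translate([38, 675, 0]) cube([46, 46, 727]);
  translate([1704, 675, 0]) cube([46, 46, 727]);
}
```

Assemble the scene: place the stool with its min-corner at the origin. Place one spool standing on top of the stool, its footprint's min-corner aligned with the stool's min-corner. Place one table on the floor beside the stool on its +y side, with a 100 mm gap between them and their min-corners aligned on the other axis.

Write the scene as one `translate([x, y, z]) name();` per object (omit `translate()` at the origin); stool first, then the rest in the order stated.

stool();
translate([0, 0, 387]) spool();
translate([0, 393, 0]) table();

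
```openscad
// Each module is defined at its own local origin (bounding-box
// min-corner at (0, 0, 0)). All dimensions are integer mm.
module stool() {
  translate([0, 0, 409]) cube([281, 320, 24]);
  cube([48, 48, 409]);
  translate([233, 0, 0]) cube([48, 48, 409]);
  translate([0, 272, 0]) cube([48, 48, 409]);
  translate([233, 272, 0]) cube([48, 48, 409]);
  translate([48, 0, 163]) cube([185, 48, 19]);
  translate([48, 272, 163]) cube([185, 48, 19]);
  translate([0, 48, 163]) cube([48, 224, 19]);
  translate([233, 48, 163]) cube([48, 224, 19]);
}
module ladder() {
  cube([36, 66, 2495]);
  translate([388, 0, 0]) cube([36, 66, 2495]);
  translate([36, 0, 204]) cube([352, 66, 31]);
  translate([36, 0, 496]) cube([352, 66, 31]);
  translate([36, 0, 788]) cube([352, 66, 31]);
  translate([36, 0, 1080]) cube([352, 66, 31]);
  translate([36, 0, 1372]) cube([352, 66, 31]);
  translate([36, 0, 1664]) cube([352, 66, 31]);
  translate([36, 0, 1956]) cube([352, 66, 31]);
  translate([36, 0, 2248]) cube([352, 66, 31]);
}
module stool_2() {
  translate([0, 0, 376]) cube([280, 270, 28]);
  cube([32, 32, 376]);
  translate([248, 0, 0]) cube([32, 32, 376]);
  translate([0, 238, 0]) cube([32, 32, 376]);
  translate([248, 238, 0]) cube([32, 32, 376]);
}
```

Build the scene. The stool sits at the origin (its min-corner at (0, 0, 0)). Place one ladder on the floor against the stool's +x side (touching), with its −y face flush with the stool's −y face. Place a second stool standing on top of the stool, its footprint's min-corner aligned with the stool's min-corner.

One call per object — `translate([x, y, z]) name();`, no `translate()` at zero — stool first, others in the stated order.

stool();
translate([281, 0, 0]) ladder();
translate([0, 0, 433]) stool_2();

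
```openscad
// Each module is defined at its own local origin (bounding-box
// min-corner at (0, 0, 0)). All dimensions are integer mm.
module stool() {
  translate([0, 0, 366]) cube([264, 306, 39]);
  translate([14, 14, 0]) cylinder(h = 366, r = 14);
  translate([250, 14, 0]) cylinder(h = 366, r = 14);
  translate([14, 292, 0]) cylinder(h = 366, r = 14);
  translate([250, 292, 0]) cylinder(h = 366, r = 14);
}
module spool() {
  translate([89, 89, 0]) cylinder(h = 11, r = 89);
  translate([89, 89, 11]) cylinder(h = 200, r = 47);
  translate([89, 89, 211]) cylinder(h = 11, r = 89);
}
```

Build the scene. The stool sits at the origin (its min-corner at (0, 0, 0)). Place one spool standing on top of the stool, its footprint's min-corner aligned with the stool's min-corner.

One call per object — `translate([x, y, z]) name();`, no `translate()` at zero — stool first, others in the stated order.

stool();
translate([0, 0, 405]) spool();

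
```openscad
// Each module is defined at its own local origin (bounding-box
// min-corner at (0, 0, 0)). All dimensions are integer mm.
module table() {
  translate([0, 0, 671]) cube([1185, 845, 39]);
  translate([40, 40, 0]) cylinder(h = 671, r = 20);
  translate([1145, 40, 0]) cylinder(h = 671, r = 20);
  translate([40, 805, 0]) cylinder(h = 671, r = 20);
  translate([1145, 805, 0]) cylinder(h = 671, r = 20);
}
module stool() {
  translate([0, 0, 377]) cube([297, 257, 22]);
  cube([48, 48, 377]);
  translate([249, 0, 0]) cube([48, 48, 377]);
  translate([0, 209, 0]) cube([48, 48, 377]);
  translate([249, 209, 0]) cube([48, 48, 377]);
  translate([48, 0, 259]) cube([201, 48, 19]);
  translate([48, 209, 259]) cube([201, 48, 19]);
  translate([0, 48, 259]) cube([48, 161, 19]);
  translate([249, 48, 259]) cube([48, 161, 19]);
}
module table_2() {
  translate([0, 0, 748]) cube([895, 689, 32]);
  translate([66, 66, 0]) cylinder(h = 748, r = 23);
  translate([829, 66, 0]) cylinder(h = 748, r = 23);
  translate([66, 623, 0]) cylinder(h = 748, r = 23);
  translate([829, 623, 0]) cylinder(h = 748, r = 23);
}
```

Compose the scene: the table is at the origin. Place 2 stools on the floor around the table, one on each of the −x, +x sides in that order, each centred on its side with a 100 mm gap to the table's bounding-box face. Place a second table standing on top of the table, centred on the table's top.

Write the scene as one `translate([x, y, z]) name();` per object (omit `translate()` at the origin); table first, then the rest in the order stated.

table();
translate([-397, 294, 0]) stool();
translate([1285, 294, 0]) stool();
translate([145, 78, 710]) table_2();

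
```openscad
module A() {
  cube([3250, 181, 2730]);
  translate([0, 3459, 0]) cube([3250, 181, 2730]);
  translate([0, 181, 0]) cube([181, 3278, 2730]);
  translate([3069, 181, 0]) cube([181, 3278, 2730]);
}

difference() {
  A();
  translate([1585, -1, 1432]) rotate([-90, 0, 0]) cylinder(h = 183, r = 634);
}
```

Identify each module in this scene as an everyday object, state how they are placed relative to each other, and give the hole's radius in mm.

A is a house frame. The house frame has a circular hole through its front wall. The hole's radius is 634 mm.

The subtracted cylinder has r = 634 mm.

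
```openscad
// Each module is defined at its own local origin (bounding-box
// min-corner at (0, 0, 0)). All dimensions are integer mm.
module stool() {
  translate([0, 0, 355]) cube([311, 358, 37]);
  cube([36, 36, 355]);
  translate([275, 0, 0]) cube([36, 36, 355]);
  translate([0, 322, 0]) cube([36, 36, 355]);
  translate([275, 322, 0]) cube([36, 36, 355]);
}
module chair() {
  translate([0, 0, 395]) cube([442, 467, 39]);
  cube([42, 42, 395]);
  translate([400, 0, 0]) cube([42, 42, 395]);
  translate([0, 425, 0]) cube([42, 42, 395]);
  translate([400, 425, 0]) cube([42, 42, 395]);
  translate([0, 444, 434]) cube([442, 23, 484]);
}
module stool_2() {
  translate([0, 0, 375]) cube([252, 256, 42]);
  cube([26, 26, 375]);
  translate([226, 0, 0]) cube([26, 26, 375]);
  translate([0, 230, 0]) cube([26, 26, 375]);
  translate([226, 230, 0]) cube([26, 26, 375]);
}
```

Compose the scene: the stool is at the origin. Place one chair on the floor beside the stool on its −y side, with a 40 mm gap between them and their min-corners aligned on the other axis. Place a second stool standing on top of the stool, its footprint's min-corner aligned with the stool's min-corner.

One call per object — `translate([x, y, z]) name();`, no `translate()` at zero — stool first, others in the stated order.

stool();
translate([0, -507, 0]) chair();
translate([0, 0, 392]) stool_2();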